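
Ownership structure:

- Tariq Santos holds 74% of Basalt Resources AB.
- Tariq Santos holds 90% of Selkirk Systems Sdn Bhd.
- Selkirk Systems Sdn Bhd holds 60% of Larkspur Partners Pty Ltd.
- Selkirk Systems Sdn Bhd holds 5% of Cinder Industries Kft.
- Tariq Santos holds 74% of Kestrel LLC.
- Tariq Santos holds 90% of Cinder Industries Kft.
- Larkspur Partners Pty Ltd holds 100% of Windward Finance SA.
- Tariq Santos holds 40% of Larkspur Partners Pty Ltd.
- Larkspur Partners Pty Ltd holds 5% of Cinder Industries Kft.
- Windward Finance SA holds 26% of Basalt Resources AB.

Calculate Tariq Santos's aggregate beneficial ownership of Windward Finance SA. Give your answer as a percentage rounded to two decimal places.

Tariq reaches Windward along 2 paths.
Via Selkirk → Larkspur: 90% × 60% × 100% = 54%.
Via Larkspur: 40% × 100% = 40%.
Total: 54% + 40% = 94%.
Rounded: 94.00%.

94.00%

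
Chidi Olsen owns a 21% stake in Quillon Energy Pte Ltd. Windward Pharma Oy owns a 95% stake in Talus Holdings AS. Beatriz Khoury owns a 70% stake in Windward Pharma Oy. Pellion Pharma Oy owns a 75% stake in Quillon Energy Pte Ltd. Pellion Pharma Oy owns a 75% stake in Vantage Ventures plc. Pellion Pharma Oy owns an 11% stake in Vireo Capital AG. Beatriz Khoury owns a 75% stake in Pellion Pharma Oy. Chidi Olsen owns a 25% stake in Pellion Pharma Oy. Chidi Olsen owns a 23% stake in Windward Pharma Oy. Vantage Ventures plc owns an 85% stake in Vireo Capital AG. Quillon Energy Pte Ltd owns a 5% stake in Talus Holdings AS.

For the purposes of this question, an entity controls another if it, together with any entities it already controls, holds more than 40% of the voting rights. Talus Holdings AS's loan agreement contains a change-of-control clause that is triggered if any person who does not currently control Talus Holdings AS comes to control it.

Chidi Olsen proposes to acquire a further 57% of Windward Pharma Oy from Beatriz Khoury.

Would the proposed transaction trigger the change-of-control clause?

Yes

The purchase adds only to Chidi's holdings (Beatriz's stake shrinks), so Chidi is the only person who could newly come to control Talus.
Chidi's largest direct stake is 25% in Pellion, which does not meet the threshold, so Chidi controls no company.
Neither Chidi nor any entity Chidi controls holds any voting interest in Talus.
So before the transaction, Chidi does not control Talus.
After the purchase, Chidi's direct stake in Windward rises to 23% + 57% = 80%, and Beatriz's stake falls to 13%.
Chidi holds 80% of Windward, so Chidi controls Windward.
Windward holds 95% of Talus, so Chidi controls Talus.
Chidi did not control Talus before and does after, so the clause is triggered.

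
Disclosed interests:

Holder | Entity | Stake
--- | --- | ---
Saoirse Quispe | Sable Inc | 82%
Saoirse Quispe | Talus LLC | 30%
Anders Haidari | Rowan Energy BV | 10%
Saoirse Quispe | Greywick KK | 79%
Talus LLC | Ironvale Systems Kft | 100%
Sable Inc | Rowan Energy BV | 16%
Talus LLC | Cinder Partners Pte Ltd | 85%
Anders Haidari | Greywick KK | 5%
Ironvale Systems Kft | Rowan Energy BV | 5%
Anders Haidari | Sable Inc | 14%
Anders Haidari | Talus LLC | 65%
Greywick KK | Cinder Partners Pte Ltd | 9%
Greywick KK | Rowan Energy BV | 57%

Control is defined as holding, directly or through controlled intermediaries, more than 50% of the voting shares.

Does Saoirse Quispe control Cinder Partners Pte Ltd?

No

Saoirse holds 82% of Sable, so Saoirse controls Sable.
Saoirse holds 79% of Greywick, so Saoirse controls Greywick.
Greywick and Sable together hold 57% + 16% = 73% of Rowan, so Saoirse controls Rowan.
In Cinder, Saoirse's side holds only 9%, not > 50%.
So Saoirse does not control Cinder.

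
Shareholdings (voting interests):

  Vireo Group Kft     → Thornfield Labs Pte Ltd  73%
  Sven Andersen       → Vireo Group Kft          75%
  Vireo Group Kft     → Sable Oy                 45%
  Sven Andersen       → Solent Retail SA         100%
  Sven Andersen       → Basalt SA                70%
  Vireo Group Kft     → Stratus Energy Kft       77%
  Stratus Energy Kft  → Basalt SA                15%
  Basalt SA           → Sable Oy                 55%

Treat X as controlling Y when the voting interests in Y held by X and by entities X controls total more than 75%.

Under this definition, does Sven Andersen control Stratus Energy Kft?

No

Sven holds 100% of Solent, so Sven controls Solent.
Neither Sven nor any entity Sven controls holds any voting interest in Stratus.
So Sven does not control Stratus.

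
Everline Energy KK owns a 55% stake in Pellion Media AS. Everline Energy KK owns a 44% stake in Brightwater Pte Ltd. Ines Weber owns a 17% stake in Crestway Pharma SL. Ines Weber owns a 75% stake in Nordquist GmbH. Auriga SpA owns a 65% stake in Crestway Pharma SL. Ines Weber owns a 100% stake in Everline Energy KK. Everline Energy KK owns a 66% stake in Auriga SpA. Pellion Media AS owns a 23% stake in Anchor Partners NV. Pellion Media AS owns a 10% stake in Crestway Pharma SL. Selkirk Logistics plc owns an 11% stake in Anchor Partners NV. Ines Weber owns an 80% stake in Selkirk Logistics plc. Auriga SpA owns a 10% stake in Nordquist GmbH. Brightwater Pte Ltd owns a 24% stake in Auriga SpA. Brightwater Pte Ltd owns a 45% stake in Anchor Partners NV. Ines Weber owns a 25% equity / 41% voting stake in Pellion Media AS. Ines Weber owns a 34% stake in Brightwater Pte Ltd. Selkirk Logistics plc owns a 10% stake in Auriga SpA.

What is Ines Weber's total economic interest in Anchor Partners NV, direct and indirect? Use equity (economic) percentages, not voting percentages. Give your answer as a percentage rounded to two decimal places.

Ines reaches Anchor along 5 paths.
Via Brightwater: 34% × 45% = 15.3%.
Via Everline → Brightwater: 100% × 44% × 45% = 19.8%.
Via Selkirk: 80% × 11% = 8.8%.
Via Pellion: 25% × 23% = 5.75%.
Via Everline → Pellion: 100% × 55% × 23% = 12.65%.
Total: 15.3% + 19.8% + 8.8% + 5.75% + 12.65% = 62.3%.
Rounded: 62.30%.

62.30%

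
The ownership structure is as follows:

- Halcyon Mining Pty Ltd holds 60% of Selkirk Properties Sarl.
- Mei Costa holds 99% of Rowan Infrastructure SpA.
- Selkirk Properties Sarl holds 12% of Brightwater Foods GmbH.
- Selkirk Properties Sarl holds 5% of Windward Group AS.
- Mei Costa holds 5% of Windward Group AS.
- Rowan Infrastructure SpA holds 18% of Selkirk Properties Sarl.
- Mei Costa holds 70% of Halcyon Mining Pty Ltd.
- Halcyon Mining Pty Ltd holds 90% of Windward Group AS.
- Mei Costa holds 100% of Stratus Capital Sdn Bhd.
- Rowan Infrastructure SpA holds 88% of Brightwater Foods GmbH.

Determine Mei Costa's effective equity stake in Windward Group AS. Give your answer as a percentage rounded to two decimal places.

70.99%

Mei reaches Windward along 4 paths.
Via Rowan → Selkirk: 99% × 18% × 5% = 0.891%.
Via Halcyon → Selkirk: 70% × 60% × 5% = 2.1%.
Direct stake: 5% = 5%.
Via Halcyon: 70% × 90% = 63%.
Total: 0.891% + 2.1% + 5% + 63% = 70.991%.
Rounded: 70.99%.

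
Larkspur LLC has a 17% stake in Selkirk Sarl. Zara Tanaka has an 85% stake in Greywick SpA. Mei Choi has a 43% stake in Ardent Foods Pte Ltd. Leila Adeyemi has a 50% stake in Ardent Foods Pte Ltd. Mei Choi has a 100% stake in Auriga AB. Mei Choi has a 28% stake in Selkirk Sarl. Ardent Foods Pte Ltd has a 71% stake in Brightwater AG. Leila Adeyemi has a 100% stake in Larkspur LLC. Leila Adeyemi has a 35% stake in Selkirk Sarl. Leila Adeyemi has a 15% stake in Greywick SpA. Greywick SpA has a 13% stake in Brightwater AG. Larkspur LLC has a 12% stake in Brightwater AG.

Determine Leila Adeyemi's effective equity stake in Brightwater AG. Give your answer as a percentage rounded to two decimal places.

49.45%

Leila reaches Brightwater along 3 paths.
Via Greywick: 15% × 13% = 1.95%.
Via Ardent: 50% × 71% = 35.5%.
Via Larkspur: 100% × 12% = 12%.
Total: 1.95% + 35.5% + 12% = 49.45%.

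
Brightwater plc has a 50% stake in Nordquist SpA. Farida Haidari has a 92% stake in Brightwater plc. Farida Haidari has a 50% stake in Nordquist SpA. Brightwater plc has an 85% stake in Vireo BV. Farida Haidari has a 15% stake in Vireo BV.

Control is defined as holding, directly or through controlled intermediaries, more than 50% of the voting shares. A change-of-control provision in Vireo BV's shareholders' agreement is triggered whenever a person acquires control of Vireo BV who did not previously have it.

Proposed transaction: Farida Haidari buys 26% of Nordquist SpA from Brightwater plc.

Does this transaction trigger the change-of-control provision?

The purchase adds only to Farida's holdings (Brightwater's stake shrinks), so Farida is the only person who could newly come to control Vireo.
Farida holds 92% of Brightwater, so Farida controls Brightwater.
Brightwater and Farida together hold 85% + 15% = 100% of Vireo, so Farida controls Vireo.
So Farida already controls Vireo before the transaction.
After the purchase, Farida's direct stake in Nordquist rises to 50% + 26% = 76%, and Brightwater's stake falls to 24%.
Farida controlled Vireo already, so this is not a new person acquiring control; every other person's position is unchanged or reduced.
No new person acquires control, so the clause is not triggered.

No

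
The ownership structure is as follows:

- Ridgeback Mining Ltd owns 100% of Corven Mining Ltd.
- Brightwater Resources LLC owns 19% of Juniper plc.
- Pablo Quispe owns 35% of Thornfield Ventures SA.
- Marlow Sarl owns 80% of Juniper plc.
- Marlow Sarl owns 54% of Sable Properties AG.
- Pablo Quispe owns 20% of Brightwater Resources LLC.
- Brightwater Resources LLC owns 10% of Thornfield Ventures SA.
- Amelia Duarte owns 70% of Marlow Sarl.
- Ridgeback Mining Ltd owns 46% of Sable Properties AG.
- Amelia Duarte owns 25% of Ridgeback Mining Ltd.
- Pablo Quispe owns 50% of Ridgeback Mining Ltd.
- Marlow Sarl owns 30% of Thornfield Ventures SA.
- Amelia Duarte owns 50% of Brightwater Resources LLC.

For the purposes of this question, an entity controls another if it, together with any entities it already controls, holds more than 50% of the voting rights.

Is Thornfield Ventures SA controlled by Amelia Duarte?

Amelia holds 70% of Marlow, so Amelia controls Marlow.
Marlow holds 54% of Sable, so Amelia controls Sable.
Marlow holds 80% of Juniper, so Amelia controls Juniper.
In Thornfield, Amelia's side holds only 30%, not > 50%.
So Amelia does not control Thornfield.

No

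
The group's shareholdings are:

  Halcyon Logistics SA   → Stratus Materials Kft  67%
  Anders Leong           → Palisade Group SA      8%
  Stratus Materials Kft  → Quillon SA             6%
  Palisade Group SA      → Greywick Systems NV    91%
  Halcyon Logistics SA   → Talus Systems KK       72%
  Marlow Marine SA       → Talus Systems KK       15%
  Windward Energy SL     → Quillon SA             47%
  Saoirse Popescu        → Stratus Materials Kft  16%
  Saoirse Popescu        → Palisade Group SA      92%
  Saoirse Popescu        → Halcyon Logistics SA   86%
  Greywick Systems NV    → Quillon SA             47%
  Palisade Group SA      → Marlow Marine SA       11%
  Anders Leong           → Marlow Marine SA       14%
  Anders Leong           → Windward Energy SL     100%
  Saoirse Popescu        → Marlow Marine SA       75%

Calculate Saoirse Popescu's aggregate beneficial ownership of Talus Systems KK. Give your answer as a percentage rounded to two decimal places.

74.69%

Saoirse reaches Talus along 3 paths.
Via Marlow: 75% × 15% = 11.25%.
Via Palisade → Marlow: 92% × 11% × 15% = 1.518%.
Via Halcyon: 86% × 72% = 61.92%.
Total: 11.25% + 1.518% + 61.92% = 74.688%.
Rounded: 74.69%.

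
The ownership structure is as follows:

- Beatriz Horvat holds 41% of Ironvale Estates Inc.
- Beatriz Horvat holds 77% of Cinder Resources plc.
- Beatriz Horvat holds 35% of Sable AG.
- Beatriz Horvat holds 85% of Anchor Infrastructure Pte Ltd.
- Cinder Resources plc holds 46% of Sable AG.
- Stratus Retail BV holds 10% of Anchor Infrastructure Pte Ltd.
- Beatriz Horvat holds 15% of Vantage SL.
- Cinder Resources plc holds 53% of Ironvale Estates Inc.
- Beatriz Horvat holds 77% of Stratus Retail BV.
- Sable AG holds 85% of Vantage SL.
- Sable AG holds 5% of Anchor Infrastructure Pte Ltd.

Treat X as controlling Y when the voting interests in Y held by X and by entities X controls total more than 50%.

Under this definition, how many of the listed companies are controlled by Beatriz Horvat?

Beatriz holds 77% of Cinder, so Beatriz controls Cinder.
Cinder and Beatriz together hold 46% + 35% = 81% of Sable, so Beatriz controls Sable.
Beatriz and Sable together hold 15% + 85% = 100% of Vantage, so Beatriz controls Vantage.
Beatriz holds 77% of Stratus, so Beatriz controls Stratus.
Sable and Beatriz and Stratus together hold 5% + 85% + 10% = 100% of Anchor, so Beatriz controls Anchor.
Cinder and Beatriz together hold 53% + 41% = 94% of Ironvale, so Beatriz controls Ironvale.
Beatriz controls 6 companies.

6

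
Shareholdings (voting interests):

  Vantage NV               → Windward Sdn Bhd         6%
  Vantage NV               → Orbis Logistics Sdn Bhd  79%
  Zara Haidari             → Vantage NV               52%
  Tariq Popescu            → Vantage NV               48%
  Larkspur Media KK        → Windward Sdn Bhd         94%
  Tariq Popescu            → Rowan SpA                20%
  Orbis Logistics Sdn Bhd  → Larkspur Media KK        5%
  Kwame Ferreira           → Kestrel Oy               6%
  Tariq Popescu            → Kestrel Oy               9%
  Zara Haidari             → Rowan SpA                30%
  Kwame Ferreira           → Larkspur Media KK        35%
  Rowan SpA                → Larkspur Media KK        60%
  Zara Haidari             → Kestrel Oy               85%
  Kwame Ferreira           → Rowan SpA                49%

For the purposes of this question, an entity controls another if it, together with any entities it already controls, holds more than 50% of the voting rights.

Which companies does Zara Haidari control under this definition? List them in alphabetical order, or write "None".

Kestrel Oy, Orbis Logistics Sdn Bhd, Vantage NV

Zara holds 52% of Vantage, so Zara controls Vantage.
Vantage holds 79% of Orbis, so Zara controls Orbis.
Zara holds 85% of Kestrel, so Zara controls Kestrel.
No other company's threshold is met.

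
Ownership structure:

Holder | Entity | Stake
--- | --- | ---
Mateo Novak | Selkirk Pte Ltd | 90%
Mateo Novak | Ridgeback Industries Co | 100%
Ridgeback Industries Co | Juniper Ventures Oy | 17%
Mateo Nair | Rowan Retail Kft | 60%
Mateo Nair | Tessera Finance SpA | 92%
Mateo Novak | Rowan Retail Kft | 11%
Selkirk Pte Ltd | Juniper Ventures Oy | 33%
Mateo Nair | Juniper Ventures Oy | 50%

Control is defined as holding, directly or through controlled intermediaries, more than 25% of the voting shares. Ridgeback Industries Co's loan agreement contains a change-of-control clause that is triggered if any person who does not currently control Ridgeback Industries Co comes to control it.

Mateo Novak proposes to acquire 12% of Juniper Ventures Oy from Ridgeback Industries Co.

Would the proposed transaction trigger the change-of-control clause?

The purchase adds only to Mateo Novak's holdings (Ridgeback's stake shrinks), so Mateo Novak is the only person who could newly come to control Ridgeback.
Mateo Novak holds 100% of Ridgeback, so Mateo Novak controls Ridgeback.
So Mateo Novak already controls Ridgeback before the transaction.
After the purchase, Mateo Novak holds 12% of Juniper directly, and Ridgeback's stake falls to 5%.
Mateo Novak controlled Ridgeback already, so this is not a new person acquiring control; every other person's position is unchanged or reduced.
No new person acquires control, so the clause is not triggered.

No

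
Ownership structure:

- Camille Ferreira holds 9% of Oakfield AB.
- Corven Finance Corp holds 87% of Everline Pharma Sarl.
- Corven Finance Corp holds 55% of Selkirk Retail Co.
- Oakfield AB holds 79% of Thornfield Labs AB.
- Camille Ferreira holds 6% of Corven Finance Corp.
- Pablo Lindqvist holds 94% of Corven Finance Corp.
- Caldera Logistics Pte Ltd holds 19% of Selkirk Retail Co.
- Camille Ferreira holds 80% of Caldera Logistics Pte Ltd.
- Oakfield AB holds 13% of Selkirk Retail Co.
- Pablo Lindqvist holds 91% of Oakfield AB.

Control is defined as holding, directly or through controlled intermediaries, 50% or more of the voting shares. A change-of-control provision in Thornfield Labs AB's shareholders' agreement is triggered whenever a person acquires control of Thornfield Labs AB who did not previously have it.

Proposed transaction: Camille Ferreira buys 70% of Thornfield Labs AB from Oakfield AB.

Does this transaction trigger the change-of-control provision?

The purchase adds only to Camille's holdings (Oakfield's stake shrinks), so Camille is the only person who could newly come to control Thornfield.
Camille holds 80% of Caldera, so Camille controls Caldera.
Neither Camille nor any entity Camille controls holds any voting interest in Thornfield.
So before the transaction, Camille does not control Thornfield.
After the purchase, Camille holds 70% of Thornfield directly, and Oakfield's stake falls to 9%.
Camille holds 70% of Thornfield, so Camille controls Thornfield.
Camille did not control Thornfield before and does after, so the clause is triggered.

Yes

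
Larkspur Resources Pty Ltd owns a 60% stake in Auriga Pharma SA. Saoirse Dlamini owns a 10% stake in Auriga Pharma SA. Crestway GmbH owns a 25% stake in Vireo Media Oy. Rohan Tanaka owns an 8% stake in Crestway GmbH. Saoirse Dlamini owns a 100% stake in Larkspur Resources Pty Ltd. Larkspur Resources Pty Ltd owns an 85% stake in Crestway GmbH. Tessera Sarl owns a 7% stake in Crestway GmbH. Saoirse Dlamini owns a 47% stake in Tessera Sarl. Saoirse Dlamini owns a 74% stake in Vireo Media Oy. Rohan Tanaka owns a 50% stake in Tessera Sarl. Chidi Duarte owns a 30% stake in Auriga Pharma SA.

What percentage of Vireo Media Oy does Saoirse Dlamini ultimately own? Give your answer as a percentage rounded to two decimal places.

Saoirse reaches Vireo along 3 paths.
Via Tessera → Crestway: 47% × 7% × 25% = 0.8225%.
Via Larkspur → Crestway: 100% × 85% × 25% = 21.25%.
Direct stake: 74% = 74%.
Total: 0.8225% + 21.25% + 74% = 96.0725%.
Rounded: 96.07%.

96.07%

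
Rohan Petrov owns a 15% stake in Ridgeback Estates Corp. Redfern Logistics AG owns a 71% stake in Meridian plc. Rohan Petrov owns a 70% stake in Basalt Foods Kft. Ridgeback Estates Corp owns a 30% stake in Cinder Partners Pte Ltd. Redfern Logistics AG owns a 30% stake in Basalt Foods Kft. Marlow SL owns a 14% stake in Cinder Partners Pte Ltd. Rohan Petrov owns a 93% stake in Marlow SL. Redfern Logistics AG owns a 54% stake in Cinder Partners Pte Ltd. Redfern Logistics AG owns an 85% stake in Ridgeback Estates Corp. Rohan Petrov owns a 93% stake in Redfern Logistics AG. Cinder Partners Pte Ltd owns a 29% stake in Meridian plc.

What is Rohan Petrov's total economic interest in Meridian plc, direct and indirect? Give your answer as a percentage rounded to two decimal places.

92.55%

Rohan reaches Meridian along 5 paths.
Via Redfern: 93% × 71% = 66.03%.
Via Marlow → Cinder: 93% × 14% × 29% = 3.7758%.
Via Redfern → Ridgeback → Cinder: 93% × 85% × 30% × 29% = 6.87735%.
Via Ridgeback → Cinder: 15% × 30% × 29% = 1.305%.
Via Redfern → Cinder: 93% × 54% × 29% = 14.5638%.
Total: 66.03% + 3.7758% + 6.87735% + 1.305% + 14.5638% = 92.55195%.
Rounded: 92.55%.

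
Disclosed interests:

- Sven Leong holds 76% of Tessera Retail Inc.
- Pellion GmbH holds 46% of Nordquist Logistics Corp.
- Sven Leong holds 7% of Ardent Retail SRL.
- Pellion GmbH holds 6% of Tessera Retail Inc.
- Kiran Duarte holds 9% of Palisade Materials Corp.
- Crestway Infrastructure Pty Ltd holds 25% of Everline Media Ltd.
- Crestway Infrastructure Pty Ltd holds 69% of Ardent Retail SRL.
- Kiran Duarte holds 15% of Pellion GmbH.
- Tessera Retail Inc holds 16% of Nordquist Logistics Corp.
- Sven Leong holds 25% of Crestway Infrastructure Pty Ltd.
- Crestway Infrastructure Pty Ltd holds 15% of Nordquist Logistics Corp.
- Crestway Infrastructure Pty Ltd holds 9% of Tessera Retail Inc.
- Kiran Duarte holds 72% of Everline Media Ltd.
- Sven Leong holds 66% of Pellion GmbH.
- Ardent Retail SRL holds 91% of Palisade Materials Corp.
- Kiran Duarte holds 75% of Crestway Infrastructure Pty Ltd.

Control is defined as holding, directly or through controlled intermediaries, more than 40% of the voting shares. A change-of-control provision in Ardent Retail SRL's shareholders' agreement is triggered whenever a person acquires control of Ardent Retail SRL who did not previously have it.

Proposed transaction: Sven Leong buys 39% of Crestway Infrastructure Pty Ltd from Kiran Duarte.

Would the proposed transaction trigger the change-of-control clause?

The purchase adds only to Sven's holdings (Kiran's stake shrinks), so Sven is the only person who could newly come to control Ardent.
Sven holds 66% of Pellion, so Sven controls Pellion.
Pellion and Sven together hold 6% + 76% = 82% of Tessera, so Sven controls Tessera.
Pellion and Tessera together hold 46% + 16% = 62% of Nordquist, so Sven controls Nordquist.
In Ardent, Sven's side holds only 7%, not > 40%.
So before the transaction, Sven does not control Ardent.
After the purchase, Sven's direct stake in Crestway rises to 25% + 39% = 64%, and Kiran's stake falls to 36%.
Sven holds 64% of Crestway, so Sven controls Crestway.
Crestway and Sven together hold 69% + 7% = 76% of Ardent, so Sven controls Ardent.
Sven did not control Ardent before and does after, so the clause is triggered.

Yes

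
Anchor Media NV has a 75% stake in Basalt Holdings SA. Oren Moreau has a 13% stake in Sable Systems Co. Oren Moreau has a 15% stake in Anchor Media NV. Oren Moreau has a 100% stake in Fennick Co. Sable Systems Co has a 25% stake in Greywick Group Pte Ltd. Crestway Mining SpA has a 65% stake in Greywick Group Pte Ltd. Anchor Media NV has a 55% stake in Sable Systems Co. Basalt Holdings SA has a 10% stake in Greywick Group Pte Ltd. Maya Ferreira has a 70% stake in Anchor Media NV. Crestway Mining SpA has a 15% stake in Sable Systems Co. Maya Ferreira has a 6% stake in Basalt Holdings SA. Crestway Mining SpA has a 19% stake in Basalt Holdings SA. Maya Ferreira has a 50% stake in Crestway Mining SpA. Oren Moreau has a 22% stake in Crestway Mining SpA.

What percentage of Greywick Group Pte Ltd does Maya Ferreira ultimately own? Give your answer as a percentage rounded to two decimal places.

50.80%

Maya reaches Greywick along 6 paths.
Via Crestway: 50% × 65% = 32.5%.
Via Anchor → Basalt: 70% × 75% × 10% = 5.25%.
Via Basalt: 6% × 10% = 0.6%.
Via Crestway → Basalt: 50% × 19% × 10% = 0.95%.
Via Crestway → Sable: 50% × 15% × 25% = 1.875%.
Via Anchor → Sable: 70% × 55% × 25% = 9.625%.
Total: 32.5% + 5.25% + 0.6% + 0.95% + 1.875% + 9.625% = 50.8%.
Rounded: 50.80%.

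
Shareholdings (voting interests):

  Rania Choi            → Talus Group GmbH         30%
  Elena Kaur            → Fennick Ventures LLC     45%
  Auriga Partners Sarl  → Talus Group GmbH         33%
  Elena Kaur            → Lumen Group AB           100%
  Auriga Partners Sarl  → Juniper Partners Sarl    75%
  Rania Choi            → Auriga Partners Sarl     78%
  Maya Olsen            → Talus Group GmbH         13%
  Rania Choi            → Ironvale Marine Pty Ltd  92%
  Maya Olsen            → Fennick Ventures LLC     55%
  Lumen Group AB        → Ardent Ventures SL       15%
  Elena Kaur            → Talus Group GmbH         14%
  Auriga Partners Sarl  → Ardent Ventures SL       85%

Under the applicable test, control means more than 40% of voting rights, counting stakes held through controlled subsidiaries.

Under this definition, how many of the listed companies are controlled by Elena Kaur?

2

Elena holds 100% of Lumen, so Elena controls Lumen.
Elena holds 45% of Fennick, so Elena controls Fennick.
No other company's threshold is met.
Elena controls 2 companies.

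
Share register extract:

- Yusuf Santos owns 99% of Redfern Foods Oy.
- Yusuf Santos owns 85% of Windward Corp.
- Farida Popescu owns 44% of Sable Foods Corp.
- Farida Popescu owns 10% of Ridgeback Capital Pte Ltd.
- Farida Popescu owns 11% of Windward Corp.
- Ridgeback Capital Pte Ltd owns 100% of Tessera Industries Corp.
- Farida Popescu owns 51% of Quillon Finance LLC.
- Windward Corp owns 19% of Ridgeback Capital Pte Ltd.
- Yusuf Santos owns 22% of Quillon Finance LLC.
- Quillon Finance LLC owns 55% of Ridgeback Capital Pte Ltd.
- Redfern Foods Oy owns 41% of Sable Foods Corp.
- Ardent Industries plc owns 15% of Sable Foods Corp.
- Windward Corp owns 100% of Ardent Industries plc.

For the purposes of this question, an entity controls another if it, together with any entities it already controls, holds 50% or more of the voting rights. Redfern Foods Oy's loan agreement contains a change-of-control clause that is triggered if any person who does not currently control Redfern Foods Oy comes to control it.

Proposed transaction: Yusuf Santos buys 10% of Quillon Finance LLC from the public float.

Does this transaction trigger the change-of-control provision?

No

The purchase changes only Yusuf's holdings, so Yusuf is the only person who could newly come to control Redfern.
Yusuf holds 99% of Redfern, so Yusuf controls Redfern.
So Yusuf already controls Redfern before the transaction.
After the purchase, Yusuf's direct stake in Quillon rises to 22% + 10% = 32%.
Yusuf controlled Redfern already, so this is not a new person acquiring control; every other person's position is unchanged or reduced.
No new person acquires control, so the clause is not triggered.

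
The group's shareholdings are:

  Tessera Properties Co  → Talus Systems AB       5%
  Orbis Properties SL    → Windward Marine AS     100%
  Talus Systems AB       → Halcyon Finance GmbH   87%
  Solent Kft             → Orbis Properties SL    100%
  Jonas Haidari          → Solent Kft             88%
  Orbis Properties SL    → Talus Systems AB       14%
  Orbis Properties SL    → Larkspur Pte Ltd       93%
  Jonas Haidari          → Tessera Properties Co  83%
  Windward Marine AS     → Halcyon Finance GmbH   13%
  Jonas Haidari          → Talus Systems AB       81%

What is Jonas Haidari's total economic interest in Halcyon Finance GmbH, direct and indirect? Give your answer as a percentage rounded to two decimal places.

Jonas reaches Halcyon along 4 paths.
Via Solent → Orbis → Talus: 88% × 100% × 14% × 87% = 10.7184%.
Via Talus: 81% × 87% = 70.47%.
Via Tessera → Talus: 83% × 5% × 87% = 3.6105%.
Via Solent → Orbis → Windward: 88% × 100% × 100% × 13% = 11.44%.
Total: 10.7184% + 70.47% + 3.6105% + 11.44% = 96.2389%.
Rounded: 96.24%.

96.24%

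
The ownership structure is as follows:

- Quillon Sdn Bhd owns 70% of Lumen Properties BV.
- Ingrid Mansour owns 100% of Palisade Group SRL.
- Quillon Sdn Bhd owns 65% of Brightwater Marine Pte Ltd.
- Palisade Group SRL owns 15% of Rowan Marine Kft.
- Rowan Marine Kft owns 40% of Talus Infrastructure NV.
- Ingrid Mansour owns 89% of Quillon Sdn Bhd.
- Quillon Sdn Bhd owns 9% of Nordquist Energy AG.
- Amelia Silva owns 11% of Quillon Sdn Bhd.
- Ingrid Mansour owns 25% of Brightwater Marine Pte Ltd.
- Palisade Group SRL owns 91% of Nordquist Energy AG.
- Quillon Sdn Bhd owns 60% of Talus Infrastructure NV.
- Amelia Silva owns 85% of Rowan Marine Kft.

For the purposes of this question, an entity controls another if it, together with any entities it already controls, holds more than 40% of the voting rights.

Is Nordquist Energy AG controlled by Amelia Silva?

Amelia holds 85% of Rowan, so Amelia controls Rowan.
Neither Amelia nor any entity Amelia controls holds any voting interest in Nordquist.
So Amelia does not control Nordquist.

No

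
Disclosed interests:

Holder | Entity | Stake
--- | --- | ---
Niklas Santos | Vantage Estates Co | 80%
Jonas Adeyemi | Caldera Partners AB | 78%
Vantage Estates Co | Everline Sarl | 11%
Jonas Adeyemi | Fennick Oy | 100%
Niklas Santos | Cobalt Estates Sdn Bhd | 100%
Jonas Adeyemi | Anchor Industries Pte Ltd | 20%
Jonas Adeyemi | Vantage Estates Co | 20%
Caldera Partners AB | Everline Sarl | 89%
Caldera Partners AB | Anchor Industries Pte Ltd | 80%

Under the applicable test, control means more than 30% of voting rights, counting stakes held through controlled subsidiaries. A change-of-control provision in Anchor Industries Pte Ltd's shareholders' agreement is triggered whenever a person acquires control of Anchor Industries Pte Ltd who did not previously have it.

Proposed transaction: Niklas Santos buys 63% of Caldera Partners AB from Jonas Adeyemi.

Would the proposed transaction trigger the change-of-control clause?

The purchase adds only to Niklas's holdings (Jonas's stake shrinks), so Niklas is the only person who could newly come to control Anchor.
Niklas holds 80% of Vantage, so Niklas controls Vantage.
Niklas holds 100% of Cobalt, so Niklas controls Cobalt.
Neither Niklas nor any entity Niklas controls holds any voting interest in Anchor.
So before the transaction, Niklas does not control Anchor.
After the purchase, Niklas holds 63% of Caldera directly, and Jonas's stake falls to 15%.
Niklas holds 63% of Caldera, so Niklas controls Caldera.
Caldera holds 80% of Anchor, so Niklas controls Anchor.
Niklas did not control Anchor before and does after, so the clause is triggered.

Yes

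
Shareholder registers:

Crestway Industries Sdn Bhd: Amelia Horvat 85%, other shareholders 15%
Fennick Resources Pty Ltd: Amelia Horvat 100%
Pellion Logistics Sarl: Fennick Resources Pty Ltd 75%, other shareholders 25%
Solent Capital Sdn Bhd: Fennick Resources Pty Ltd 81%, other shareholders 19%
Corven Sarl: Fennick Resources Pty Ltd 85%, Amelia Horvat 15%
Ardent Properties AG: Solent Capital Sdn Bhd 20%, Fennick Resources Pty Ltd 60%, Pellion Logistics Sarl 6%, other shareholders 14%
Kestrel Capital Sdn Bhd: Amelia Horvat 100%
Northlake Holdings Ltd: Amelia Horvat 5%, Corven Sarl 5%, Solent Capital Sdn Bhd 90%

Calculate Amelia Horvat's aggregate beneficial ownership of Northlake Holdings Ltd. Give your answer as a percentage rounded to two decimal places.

Amelia reaches Northlake along 4 paths.
Direct stake: 5% = 5%.
Via Fennick → Corven: 100% × 85% × 5% = 4.25%.
Via Corven: 15% × 5% = 0.75%.
Via Fennick → Solent: 100% × 81% × 90% = 72.9%.
Total: 5% + 4.25% + 0.75% + 72.9% = 82.9%.
Rounded: 82.90%.

82.90%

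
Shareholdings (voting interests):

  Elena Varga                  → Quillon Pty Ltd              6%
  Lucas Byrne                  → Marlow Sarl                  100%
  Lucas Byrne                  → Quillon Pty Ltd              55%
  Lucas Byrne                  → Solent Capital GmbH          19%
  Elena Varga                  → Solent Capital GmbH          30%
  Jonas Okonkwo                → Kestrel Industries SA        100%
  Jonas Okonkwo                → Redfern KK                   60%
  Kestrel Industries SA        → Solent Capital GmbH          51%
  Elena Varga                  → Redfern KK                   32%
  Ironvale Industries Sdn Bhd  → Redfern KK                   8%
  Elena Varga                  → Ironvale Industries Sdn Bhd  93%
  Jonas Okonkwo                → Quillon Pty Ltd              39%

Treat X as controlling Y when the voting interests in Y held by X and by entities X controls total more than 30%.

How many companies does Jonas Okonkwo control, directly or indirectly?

Jonas holds 100% of Kestrel, so Jonas controls Kestrel.
Jonas holds 39% of Quillon, so Jonas controls Quillon.
Kestrel holds 51% of Solent, so Jonas controls Solent.
Jonas holds 60% of Redfern, so Jonas controls Redfern.
No other company's threshold is met.
Jonas controls 4 companies.

4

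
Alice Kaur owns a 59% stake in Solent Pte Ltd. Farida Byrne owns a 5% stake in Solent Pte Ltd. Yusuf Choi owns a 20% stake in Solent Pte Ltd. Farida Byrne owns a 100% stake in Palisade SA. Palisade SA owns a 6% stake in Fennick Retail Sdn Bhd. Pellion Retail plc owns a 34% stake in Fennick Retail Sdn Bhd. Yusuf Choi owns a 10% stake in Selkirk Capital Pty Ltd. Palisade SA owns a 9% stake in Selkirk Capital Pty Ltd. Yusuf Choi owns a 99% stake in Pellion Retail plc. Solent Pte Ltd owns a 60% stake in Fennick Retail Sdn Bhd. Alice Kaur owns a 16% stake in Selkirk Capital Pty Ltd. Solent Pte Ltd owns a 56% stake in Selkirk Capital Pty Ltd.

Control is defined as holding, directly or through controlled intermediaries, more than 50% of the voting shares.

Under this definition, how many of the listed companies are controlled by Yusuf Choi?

Yusuf holds 99% of Pellion, so Yusuf controls Pellion.
No other company's threshold is met.
Yusuf controls 1 company.

1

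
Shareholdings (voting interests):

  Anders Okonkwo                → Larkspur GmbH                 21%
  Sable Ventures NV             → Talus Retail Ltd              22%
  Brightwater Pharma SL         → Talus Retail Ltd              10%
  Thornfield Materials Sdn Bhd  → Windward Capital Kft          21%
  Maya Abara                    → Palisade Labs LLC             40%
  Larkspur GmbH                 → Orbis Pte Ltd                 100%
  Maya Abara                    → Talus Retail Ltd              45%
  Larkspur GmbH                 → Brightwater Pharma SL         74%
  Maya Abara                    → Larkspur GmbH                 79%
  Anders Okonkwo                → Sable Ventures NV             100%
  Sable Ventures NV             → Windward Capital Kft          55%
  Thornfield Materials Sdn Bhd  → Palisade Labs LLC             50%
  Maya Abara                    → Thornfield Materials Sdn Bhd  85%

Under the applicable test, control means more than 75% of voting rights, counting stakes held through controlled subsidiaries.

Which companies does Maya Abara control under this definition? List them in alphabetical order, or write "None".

Maya holds 85% of Thornfield, so Maya controls Thornfield.
Maya holds 79% of Larkspur, so Maya controls Larkspur.
Maya and Thornfield together hold 40% + 50% = 90% of Palisade, so Maya controls Palisade.
Larkspur holds 100% of Orbis, so Maya controls Orbis.
No other company's threshold is met.

Larkspur GmbH, Orbis Pte Ltd, Palisade Labs LLC, Thornfield Materials Sdn Bhd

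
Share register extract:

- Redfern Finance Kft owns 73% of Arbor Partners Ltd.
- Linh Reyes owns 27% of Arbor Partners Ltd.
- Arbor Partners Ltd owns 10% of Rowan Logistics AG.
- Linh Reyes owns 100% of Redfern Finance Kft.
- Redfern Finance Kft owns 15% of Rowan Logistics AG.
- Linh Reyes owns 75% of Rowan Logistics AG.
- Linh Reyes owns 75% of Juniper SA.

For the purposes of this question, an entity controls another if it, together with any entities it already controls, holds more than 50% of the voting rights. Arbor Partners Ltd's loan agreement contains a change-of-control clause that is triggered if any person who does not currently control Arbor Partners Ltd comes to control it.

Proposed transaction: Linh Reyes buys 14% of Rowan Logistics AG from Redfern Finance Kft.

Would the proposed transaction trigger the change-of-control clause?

The purchase adds only to Linh's holdings (Redfern's stake shrinks), so Linh is the only person who could newly come to control Arbor.
Linh holds 100% of Redfern, so Linh controls Redfern.
Redfern and Linh together hold 73% + 27% = 100% of Arbor, so Linh controls Arbor.
So Linh already controls Arbor before the transaction.
After the purchase, Linh's direct stake in Rowan rises to 75% + 14% = 89%, and Redfern's stake falls to 1%.
Linh controlled Arbor already, so this is not a new person acquiring control; every other person's position is unchanged or reduced.
No new person acquires control, so the clause is not triggered.

No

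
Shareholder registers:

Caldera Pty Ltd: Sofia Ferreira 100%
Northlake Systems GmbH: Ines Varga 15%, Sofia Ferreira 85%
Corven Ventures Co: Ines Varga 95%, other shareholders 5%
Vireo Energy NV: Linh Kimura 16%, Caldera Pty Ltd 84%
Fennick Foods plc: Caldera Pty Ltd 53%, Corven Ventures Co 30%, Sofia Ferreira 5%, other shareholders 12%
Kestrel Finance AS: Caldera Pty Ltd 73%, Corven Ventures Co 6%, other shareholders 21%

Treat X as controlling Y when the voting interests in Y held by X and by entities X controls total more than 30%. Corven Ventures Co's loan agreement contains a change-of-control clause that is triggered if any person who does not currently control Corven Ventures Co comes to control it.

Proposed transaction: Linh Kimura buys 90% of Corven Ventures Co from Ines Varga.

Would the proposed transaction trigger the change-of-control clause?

Yes

The purchase adds only to Linh's holdings (Ines's stake shrinks), so Linh is the only person who could newly come to control Corven.
Linh's largest direct stake is 16% in Vireo, which does not meet the threshold, so Linh controls no company.
Neither Linh nor any entity Linh controls holds any voting interest in Corven.
So before the transaction, Linh does not control Corven.
After the purchase, Linh holds 90% of Corven directly, and Ines's stake falls to 5%.
Linh holds 90% of Corven, so Linh controls Corven.
Linh did not control Corven before and does after, so the clause is triggered.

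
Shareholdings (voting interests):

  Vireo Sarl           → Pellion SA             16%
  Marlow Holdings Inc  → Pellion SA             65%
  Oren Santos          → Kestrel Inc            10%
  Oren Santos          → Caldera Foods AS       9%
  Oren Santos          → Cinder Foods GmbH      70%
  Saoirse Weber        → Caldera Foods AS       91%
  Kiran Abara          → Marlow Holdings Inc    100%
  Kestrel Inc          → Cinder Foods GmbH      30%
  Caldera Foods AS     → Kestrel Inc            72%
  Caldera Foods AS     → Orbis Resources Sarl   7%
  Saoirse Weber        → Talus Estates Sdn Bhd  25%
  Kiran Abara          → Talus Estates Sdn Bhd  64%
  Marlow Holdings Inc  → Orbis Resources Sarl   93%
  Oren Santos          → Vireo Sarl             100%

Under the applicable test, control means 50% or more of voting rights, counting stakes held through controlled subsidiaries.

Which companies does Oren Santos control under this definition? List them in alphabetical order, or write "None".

Cinder Foods GmbH, Vireo Sarl

Oren holds 100% of Vireo, so Oren controls Vireo.
Oren holds 70% of Cinder, so Oren controls Cinder.
No other company's threshold is met.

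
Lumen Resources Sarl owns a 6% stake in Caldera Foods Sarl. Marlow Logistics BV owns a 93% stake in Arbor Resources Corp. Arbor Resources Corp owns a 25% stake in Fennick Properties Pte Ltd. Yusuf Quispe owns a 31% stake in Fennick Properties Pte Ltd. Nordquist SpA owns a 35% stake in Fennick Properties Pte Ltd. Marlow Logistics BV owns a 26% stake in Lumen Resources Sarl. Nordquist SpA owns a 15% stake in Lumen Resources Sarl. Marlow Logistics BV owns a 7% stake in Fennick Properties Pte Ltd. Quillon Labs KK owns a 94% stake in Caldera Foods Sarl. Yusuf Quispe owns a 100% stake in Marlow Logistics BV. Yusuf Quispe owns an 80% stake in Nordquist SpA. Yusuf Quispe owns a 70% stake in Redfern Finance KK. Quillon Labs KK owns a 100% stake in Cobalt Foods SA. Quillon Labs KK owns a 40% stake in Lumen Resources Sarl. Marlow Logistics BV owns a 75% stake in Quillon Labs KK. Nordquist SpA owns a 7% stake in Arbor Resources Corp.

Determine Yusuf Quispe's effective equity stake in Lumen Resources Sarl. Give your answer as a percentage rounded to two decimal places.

68.00%

Yusuf reaches Lumen along 3 paths.
Via Marlow → Quillon: 100% × 75% × 40% = 30%.
Via Marlow: 100% × 26% = 26%.
Via Nordquist: 80% × 15% = 12%.
Total: 30% + 26% + 12% = 68%.
Rounded: 68.00%.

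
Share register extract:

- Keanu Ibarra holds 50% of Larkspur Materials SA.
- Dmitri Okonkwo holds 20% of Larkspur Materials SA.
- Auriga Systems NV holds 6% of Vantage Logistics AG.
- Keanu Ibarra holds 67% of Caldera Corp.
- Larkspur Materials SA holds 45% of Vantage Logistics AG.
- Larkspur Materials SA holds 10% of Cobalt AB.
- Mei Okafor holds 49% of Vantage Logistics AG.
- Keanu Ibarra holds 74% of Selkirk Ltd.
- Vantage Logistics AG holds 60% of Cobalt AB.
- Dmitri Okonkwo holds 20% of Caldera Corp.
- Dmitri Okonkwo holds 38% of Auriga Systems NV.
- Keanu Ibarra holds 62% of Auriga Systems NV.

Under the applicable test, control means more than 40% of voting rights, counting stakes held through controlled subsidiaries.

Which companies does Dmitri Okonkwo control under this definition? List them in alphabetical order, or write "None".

None

Dmitri's largest direct stake is 38% in Auriga, which does not meet the threshold.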